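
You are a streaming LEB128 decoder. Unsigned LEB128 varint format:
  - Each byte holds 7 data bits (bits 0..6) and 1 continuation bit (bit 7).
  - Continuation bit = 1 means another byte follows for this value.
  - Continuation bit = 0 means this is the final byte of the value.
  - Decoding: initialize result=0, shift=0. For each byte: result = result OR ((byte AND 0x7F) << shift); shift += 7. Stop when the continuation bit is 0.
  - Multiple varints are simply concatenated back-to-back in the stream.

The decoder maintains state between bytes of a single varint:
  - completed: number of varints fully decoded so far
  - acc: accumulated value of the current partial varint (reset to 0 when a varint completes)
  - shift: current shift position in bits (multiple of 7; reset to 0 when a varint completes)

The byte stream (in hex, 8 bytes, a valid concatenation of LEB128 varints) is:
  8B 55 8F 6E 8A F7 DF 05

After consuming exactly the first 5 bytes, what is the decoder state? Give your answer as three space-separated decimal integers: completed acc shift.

byte[0]=0x8B cont=1 payload=0x0B: acc |= 11<<0 -> completed=0 acc=11 shift=7
byte[1]=0x55 cont=0 payload=0x55: varint #1 complete (value=10891); reset -> completed=1 acc=0 shift=0
byte[2]=0x8F cont=1 payload=0x0F: acc |= 15<<0 -> completed=1 acc=15 shift=7
byte[3]=0x6E cont=0 payload=0x6E: varint #2 complete (value=14095); reset -> completed=2 acc=0 shift=0
byte[4]=0x8A cont=1 payload=0x0A: acc |= 10<<0 -> completed=2 acc=10 shift=7

Answer: 2 10 7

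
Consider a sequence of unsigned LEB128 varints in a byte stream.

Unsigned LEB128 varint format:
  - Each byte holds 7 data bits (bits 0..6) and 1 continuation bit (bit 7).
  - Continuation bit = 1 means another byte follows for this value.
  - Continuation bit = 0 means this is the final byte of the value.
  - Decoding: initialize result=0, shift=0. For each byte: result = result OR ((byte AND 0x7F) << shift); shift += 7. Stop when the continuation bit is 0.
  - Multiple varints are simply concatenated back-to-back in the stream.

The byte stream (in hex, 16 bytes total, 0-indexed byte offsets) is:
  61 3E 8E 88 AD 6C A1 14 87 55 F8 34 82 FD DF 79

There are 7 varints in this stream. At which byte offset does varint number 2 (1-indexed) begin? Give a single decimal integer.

  byte[0]=0x61 cont=0 payload=0x61=97: acc |= 97<<0 -> acc=97 shift=7 [end]
Varint 1: bytes[0:1] = 61 -> value 97 (1 byte(s))
  byte[1]=0x3E cont=0 payload=0x3E=62: acc |= 62<<0 -> acc=62 shift=7 [end]
Varint 2: bytes[1:2] = 3E -> value 62 (1 byte(s))
  byte[2]=0x8E cont=1 payload=0x0E=14: acc |= 14<<0 -> acc=14 shift=7
  byte[3]=0x88 cont=1 payload=0x08=8: acc |= 8<<7 -> acc=1038 shift=14
  byte[4]=0xAD cont=1 payload=0x2D=45: acc |= 45<<14 -> acc=738318 shift=21
  byte[5]=0x6C cont=0 payload=0x6C=108: acc |= 108<<21 -> acc=227230734 shift=28 [end]
Varint 3: bytes[2:6] = 8E 88 AD 6C -> value 227230734 (4 byte(s))
  byte[6]=0xA1 cont=1 payload=0x21=33: acc |= 33<<0 -> acc=33 shift=7
  byte[7]=0x14 cont=0 payload=0x14=20: acc |= 20<<7 -> acc=2593 shift=14 [end]
Varint 4: bytes[6:8] = A1 14 -> value 2593 (2 byte(s))
  byte[8]=0x87 cont=1 payload=0x07=7: acc |= 7<<0 -> acc=7 shift=7
  byte[9]=0x55 cont=0 payload=0x55=85: acc |= 85<<7 -> acc=10887 shift=14 [end]
Varint 5: bytes[8:10] = 87 55 -> value 10887 (2 byte(s))
  byte[10]=0xF8 cont=1 payload=0x78=120: acc |= 120<<0 -> acc=120 shift=7
  byte[11]=0x34 cont=0 payload=0x34=52: acc |= 52<<7 -> acc=6776 shift=14 [end]
Varint 6: bytes[10:12] = F8 34 -> value 6776 (2 byte(s))
  byte[12]=0x82 cont=1 payload=0x02=2: acc |= 2<<0 -> acc=2 shift=7
  byte[13]=0xFD cont=1 payload=0x7D=125: acc |= 125<<7 -> acc=16002 shift=14
  byte[14]=0xDF cont=1 payload=0x5F=95: acc |= 95<<14 -> acc=1572482 shift=21
  byte[15]=0x79 cont=0 payload=0x79=121: acc |= 121<<21 -> acc=255327874 shift=28 [end]
Varint 7: bytes[12:16] = 82 FD DF 79 -> value 255327874 (4 byte(s))

Answer: 1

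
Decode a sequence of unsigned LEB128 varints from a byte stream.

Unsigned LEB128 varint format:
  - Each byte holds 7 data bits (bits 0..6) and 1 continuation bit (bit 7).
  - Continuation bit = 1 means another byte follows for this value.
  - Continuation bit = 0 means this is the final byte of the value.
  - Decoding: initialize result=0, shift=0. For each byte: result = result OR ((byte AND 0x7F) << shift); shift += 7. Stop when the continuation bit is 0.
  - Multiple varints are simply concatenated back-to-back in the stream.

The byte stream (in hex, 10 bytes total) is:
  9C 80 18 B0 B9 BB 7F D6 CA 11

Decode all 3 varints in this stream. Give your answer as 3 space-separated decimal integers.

  byte[0]=0x9C cont=1 payload=0x1C=28: acc |= 28<<0 -> acc=28 shift=7
  byte[1]=0x80 cont=1 payload=0x00=0: acc |= 0<<7 -> acc=28 shift=14
  byte[2]=0x18 cont=0 payload=0x18=24: acc |= 24<<14 -> acc=393244 shift=21 [end]
Varint 1: bytes[0:3] = 9C 80 18 -> value 393244 (3 byte(s))
  byte[3]=0xB0 cont=1 payload=0x30=48: acc |= 48<<0 -> acc=48 shift=7
  byte[4]=0xB9 cont=1 payload=0x39=57: acc |= 57<<7 -> acc=7344 shift=14
  byte[5]=0xBB cont=1 payload=0x3B=59: acc |= 59<<14 -> acc=974000 shift=21
  byte[6]=0x7F cont=0 payload=0x7F=127: acc |= 127<<21 -> acc=267312304 shift=28 [end]
Varint 2: bytes[3:7] = B0 B9 BB 7F -> value 267312304 (4 byte(s))
  byte[7]=0xD6 cont=1 payload=0x56=86: acc |= 86<<0 -> acc=86 shift=7
  byte[8]=0xCA cont=1 payload=0x4A=74: acc |= 74<<7 -> acc=9558 shift=14
  byte[9]=0x11 cont=0 payload=0x11=17: acc |= 17<<14 -> acc=288086 shift=21 [end]
Varint 3: bytes[7:10] = D6 CA 11 -> value 288086 (3 byte(s))

Answer: 393244 267312304 288086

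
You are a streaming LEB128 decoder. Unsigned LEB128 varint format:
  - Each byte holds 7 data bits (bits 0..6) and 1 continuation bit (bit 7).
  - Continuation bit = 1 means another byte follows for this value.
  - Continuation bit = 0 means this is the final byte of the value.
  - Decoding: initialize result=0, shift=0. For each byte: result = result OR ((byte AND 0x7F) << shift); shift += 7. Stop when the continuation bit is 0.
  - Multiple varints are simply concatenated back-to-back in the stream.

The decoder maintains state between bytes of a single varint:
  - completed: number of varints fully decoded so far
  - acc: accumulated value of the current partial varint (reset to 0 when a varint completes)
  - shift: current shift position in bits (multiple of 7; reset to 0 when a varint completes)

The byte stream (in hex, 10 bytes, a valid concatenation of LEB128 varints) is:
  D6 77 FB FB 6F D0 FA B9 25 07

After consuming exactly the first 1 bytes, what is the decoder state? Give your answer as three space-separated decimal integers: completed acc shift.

byte[0]=0xD6 cont=1 payload=0x56: acc |= 86<<0 -> completed=0 acc=86 shift=7

Answer: 0 86 7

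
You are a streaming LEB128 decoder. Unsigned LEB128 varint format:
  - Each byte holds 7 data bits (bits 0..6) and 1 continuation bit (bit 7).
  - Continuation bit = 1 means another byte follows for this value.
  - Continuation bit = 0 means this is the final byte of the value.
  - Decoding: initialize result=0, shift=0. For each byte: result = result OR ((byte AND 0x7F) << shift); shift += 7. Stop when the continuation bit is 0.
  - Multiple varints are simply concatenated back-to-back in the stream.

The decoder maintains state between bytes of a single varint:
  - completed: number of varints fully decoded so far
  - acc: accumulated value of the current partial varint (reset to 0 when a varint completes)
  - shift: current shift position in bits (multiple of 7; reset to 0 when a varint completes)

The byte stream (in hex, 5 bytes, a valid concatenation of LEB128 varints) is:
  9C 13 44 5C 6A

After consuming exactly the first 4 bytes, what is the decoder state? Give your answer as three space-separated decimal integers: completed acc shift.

Answer: 3 0 0

Derivation:
byte[0]=0x9C cont=1 payload=0x1C: acc |= 28<<0 -> completed=0 acc=28 shift=7
byte[1]=0x13 cont=0 payload=0x13: varint #1 complete (value=2460); reset -> completed=1 acc=0 shift=0
byte[2]=0x44 cont=0 payload=0x44: varint #2 complete (value=68); reset -> completed=2 acc=0 shift=0
byte[3]=0x5C cont=0 payload=0x5C: varint #3 complete (value=92); reset -> completed=3 acc=0 shift=0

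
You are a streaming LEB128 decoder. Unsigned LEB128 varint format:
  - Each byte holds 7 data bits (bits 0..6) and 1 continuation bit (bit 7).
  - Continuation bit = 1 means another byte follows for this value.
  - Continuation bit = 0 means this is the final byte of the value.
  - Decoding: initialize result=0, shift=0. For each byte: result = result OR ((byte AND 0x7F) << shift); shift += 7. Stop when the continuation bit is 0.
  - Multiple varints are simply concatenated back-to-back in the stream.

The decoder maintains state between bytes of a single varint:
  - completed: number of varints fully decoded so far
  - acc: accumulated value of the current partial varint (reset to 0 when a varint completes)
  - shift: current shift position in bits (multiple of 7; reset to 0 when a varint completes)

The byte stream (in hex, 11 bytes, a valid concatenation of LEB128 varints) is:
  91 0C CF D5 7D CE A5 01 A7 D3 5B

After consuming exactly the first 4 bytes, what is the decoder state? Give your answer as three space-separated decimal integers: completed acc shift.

byte[0]=0x91 cont=1 payload=0x11: acc |= 17<<0 -> completed=0 acc=17 shift=7
byte[1]=0x0C cont=0 payload=0x0C: varint #1 complete (value=1553); reset -> completed=1 acc=0 shift=0
byte[2]=0xCF cont=1 payload=0x4F: acc |= 79<<0 -> completed=1 acc=79 shift=7
byte[3]=0xD5 cont=1 payload=0x55: acc |= 85<<7 -> completed=1 acc=10959 shift=14

Answer: 1 10959 14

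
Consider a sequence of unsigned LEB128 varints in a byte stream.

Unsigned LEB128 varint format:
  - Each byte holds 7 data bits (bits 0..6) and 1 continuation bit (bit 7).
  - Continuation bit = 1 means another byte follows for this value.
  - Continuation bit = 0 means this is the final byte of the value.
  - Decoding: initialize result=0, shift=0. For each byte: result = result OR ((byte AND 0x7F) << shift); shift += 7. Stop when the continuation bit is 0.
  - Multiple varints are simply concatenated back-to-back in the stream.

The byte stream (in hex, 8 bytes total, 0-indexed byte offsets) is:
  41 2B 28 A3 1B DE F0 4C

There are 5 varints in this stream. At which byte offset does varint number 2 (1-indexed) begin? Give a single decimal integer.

Answer: 1

Derivation:
  byte[0]=0x41 cont=0 payload=0x41=65: acc |= 65<<0 -> acc=65 shift=7 [end]
Varint 1: bytes[0:1] = 41 -> value 65 (1 byte(s))
  byte[1]=0x2B cont=0 payload=0x2B=43: acc |= 43<<0 -> acc=43 shift=7 [end]
Varint 2: bytes[1:2] = 2B -> value 43 (1 byte(s))
  byte[2]=0x28 cont=0 payload=0x28=40: acc |= 40<<0 -> acc=40 shift=7 [end]
Varint 3: bytes[2:3] = 28 -> value 40 (1 byte(s))
  byte[3]=0xA3 cont=1 payload=0x23=35: acc |= 35<<0 -> acc=35 shift=7
  byte[4]=0x1B cont=0 payload=0x1B=27: acc |= 27<<7 -> acc=3491 shift=14 [end]
Varint 4: bytes[3:5] = A3 1B -> value 3491 (2 byte(s))
  byte[5]=0xDE cont=1 payload=0x5E=94: acc |= 94<<0 -> acc=94 shift=7
  byte[6]=0xF0 cont=1 payload=0x70=112: acc |= 112<<7 -> acc=14430 shift=14
  byte[7]=0x4C cont=0 payload=0x4C=76: acc |= 76<<14 -> acc=1259614 shift=21 [end]
Varint 5: bytes[5:8] = DE F0 4C -> value 1259614 (3 byte(s))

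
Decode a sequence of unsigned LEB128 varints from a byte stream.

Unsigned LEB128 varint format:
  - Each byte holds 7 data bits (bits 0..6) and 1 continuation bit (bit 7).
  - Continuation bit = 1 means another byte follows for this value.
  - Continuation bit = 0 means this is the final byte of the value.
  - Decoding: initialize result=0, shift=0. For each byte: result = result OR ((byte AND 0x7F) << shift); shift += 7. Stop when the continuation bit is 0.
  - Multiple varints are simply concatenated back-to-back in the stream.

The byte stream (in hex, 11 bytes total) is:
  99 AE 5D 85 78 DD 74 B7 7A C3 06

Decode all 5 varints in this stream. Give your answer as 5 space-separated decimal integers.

  byte[0]=0x99 cont=1 payload=0x19=25: acc |= 25<<0 -> acc=25 shift=7
  byte[1]=0xAE cont=1 payload=0x2E=46: acc |= 46<<7 -> acc=5913 shift=14
  byte[2]=0x5D cont=0 payload=0x5D=93: acc |= 93<<14 -> acc=1529625 shift=21 [end]
Varint 1: bytes[0:3] = 99 AE 5D -> value 1529625 (3 byte(s))
  byte[3]=0x85 cont=1 payload=0x05=5: acc |= 5<<0 -> acc=5 shift=7
  byte[4]=0x78 cont=0 payload=0x78=120: acc |= 120<<7 -> acc=15365 shift=14 [end]
Varint 2: bytes[3:5] = 85 78 -> value 15365 (2 byte(s))
  byte[5]=0xDD cont=1 payload=0x5D=93: acc |= 93<<0 -> acc=93 shift=7
  byte[6]=0x74 cont=0 payload=0x74=116: acc |= 116<<7 -> acc=14941 shift=14 [end]
Varint 3: bytes[5:7] = DD 74 -> value 14941 (2 byte(s))
  byte[7]=0xB7 cont=1 payload=0x37=55: acc |= 55<<0 -> acc=55 shift=7
  byte[8]=0x7A cont=0 payload=0x7A=122: acc |= 122<<7 -> acc=15671 shift=14 [end]
Varint 4: bytes[7:9] = B7 7A -> value 15671 (2 byte(s))
  byte[9]=0xC3 cont=1 payload=0x43=67: acc |= 67<<0 -> acc=67 shift=7
  byte[10]=0x06 cont=0 payload=0x06=6: acc |= 6<<7 -> acc=835 shift=14 [end]
Varint 5: bytes[9:11] = C3 06 -> value 835 (2 byte(s))

Answer: 1529625 15365 14941 15671 835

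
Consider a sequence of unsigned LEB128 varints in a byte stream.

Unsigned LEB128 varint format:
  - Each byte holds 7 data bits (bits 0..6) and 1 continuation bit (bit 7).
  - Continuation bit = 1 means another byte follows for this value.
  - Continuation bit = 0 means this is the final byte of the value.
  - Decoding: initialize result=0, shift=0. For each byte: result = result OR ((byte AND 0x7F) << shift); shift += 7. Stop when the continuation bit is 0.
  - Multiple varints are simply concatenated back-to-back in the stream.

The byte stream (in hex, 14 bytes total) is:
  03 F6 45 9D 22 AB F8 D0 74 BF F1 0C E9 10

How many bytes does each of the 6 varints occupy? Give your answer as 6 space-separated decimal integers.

Answer: 1 2 2 4 3 2

Derivation:
  byte[0]=0x03 cont=0 payload=0x03=3: acc |= 3<<0 -> acc=3 shift=7 [end]
Varint 1: bytes[0:1] = 03 -> value 3 (1 byte(s))
  byte[1]=0xF6 cont=1 payload=0x76=118: acc |= 118<<0 -> acc=118 shift=7
  byte[2]=0x45 cont=0 payload=0x45=69: acc |= 69<<7 -> acc=8950 shift=14 [end]
Varint 2: bytes[1:3] = F6 45 -> value 8950 (2 byte(s))
  byte[3]=0x9D cont=1 payload=0x1D=29: acc |= 29<<0 -> acc=29 shift=7
  byte[4]=0x22 cont=0 payload=0x22=34: acc |= 34<<7 -> acc=4381 shift=14 [end]
Varint 3: bytes[3:5] = 9D 22 -> value 4381 (2 byte(s))
  byte[5]=0xAB cont=1 payload=0x2B=43: acc |= 43<<0 -> acc=43 shift=7
  byte[6]=0xF8 cont=1 payload=0x78=120: acc |= 120<<7 -> acc=15403 shift=14
  byte[7]=0xD0 cont=1 payload=0x50=80: acc |= 80<<14 -> acc=1326123 shift=21
  byte[8]=0x74 cont=0 payload=0x74=116: acc |= 116<<21 -> acc=244595755 shift=28 [end]
Varint 4: bytes[5:9] = AB F8 D0 74 -> value 244595755 (4 byte(s))
  byte[9]=0xBF cont=1 payload=0x3F=63: acc |= 63<<0 -> acc=63 shift=7
  byte[10]=0xF1 cont=1 payload=0x71=113: acc |= 113<<7 -> acc=14527 shift=14
  byte[11]=0x0C cont=0 payload=0x0C=12: acc |= 12<<14 -> acc=211135 shift=21 [end]
Varint 5: bytes[9:12] = BF F1 0C -> value 211135 (3 byte(s))
  byte[12]=0xE9 cont=1 payload=0x69=105: acc |= 105<<0 -> acc=105 shift=7
  byte[13]=0x10 cont=0 payload=0x10=16: acc |= 16<<7 -> acc=2153 shift=14 [end]
Varint 6: bytes[12:14] = E9 10 -> value 2153 (2 byte(s))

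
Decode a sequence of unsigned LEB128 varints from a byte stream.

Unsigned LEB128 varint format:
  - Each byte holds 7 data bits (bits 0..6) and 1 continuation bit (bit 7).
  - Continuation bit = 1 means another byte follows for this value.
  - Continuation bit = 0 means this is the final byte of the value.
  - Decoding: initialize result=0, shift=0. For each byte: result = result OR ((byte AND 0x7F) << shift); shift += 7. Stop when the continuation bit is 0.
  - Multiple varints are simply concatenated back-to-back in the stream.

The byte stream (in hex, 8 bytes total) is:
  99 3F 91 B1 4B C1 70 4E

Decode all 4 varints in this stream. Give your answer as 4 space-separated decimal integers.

Answer: 8089 1235089 14401 78

Derivation:
  byte[0]=0x99 cont=1 payload=0x19=25: acc |= 25<<0 -> acc=25 shift=7
  byte[1]=0x3F cont=0 payload=0x3F=63: acc |= 63<<7 -> acc=8089 shift=14 [end]
Varint 1: bytes[0:2] = 99 3F -> value 8089 (2 byte(s))
  byte[2]=0x91 cont=1 payload=0x11=17: acc |= 17<<0 -> acc=17 shift=7
  byte[3]=0xB1 cont=1 payload=0x31=49: acc |= 49<<7 -> acc=6289 shift=14
  byte[4]=0x4B cont=0 payload=0x4B=75: acc |= 75<<14 -> acc=1235089 shift=21 [end]
Varint 2: bytes[2:5] = 91 B1 4B -> value 1235089 (3 byte(s))
  byte[5]=0xC1 cont=1 payload=0x41=65: acc |= 65<<0 -> acc=65 shift=7
  byte[6]=0x70 cont=0 payload=0x70=112: acc |= 112<<7 -> acc=14401 shift=14 [end]
Varint 3: bytes[5:7] = C1 70 -> value 14401 (2 byte(s))
  byte[7]=0x4E cont=0 payload=0x4E=78: acc |= 78<<0 -> acc=78 shift=7 [end]
Varint 4: bytes[7:8] = 4E -> value 78 (1 byte(s))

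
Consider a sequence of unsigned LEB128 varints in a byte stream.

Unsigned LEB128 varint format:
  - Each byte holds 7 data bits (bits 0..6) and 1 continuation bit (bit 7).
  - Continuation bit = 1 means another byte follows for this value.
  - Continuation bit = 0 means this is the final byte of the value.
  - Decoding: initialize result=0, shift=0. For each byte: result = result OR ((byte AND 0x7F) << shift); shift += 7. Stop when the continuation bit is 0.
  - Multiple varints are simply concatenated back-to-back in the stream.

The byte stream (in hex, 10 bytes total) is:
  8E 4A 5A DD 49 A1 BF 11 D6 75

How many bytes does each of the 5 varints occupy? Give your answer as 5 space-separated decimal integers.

Answer: 2 1 2 3 2

Derivation:
  byte[0]=0x8E cont=1 payload=0x0E=14: acc |= 14<<0 -> acc=14 shift=7
  byte[1]=0x4A cont=0 payload=0x4A=74: acc |= 74<<7 -> acc=9486 shift=14 [end]
Varint 1: bytes[0:2] = 8E 4A -> value 9486 (2 byte(s))
  byte[2]=0x5A cont=0 payload=0x5A=90: acc |= 90<<0 -> acc=90 shift=7 [end]
Varint 2: bytes[2:3] = 5A -> value 90 (1 byte(s))
  byte[3]=0xDD cont=1 payload=0x5D=93: acc |= 93<<0 -> acc=93 shift=7
  byte[4]=0x49 cont=0 payload=0x49=73: acc |= 73<<7 -> acc=9437 shift=14 [end]
Varint 3: bytes[3:5] = DD 49 -> value 9437 (2 byte(s))
  byte[5]=0xA1 cont=1 payload=0x21=33: acc |= 33<<0 -> acc=33 shift=7
  byte[6]=0xBF cont=1 payload=0x3F=63: acc |= 63<<7 -> acc=8097 shift=14
  byte[7]=0x11 cont=0 payload=0x11=17: acc |= 17<<14 -> acc=286625 shift=21 [end]
Varint 4: bytes[5:8] = A1 BF 11 -> value 286625 (3 byte(s))
  byte[8]=0xD6 cont=1 payload=0x56=86: acc |= 86<<0 -> acc=86 shift=7
  byte[9]=0x75 cont=0 payload=0x75=117: acc |= 117<<7 -> acc=15062 shift=14 [end]
Varint 5: bytes[8:10] = D6 75 -> value 15062 (2 byte(s))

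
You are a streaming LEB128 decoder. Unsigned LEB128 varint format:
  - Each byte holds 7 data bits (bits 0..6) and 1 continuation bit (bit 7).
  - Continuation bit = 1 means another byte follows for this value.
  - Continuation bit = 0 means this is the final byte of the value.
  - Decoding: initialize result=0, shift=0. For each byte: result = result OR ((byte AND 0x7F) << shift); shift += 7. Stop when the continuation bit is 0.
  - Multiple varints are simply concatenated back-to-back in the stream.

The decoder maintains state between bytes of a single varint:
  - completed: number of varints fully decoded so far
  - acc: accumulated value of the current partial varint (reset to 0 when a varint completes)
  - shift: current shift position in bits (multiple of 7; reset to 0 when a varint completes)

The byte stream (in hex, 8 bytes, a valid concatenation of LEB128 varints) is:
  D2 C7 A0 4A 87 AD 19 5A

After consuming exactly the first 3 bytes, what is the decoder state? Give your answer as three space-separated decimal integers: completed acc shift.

byte[0]=0xD2 cont=1 payload=0x52: acc |= 82<<0 -> completed=0 acc=82 shift=7
byte[1]=0xC7 cont=1 payload=0x47: acc |= 71<<7 -> completed=0 acc=9170 shift=14
byte[2]=0xA0 cont=1 payload=0x20: acc |= 32<<14 -> completed=0 acc=533458 shift=21

Answer: 0 533458 21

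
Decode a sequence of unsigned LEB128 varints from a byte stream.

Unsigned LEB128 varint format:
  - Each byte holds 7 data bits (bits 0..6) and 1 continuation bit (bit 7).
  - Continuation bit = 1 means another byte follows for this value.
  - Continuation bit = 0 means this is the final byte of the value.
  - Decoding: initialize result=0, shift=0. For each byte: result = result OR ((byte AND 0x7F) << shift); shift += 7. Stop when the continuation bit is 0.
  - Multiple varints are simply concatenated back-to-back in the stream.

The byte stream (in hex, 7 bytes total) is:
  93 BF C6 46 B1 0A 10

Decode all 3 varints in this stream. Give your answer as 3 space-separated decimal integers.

  byte[0]=0x93 cont=1 payload=0x13=19: acc |= 19<<0 -> acc=19 shift=7
  byte[1]=0xBF cont=1 payload=0x3F=63: acc |= 63<<7 -> acc=8083 shift=14
  byte[2]=0xC6 cont=1 payload=0x46=70: acc |= 70<<14 -> acc=1154963 shift=21
  byte[3]=0x46 cont=0 payload=0x46=70: acc |= 70<<21 -> acc=147955603 shift=28 [end]
Varint 1: bytes[0:4] = 93 BF C6 46 -> value 147955603 (4 byte(s))
  byte[4]=0xB1 cont=1 payload=0x31=49: acc |= 49<<0 -> acc=49 shift=7
  byte[5]=0x0A cont=0 payload=0x0A=10: acc |= 10<<7 -> acc=1329 shift=14 [end]
Varint 2: bytes[4:6] = B1 0A -> value 1329 (2 byte(s))
  byte[6]=0x10 cont=0 payload=0x10=16: acc |= 16<<0 -> acc=16 shift=7 [end]
Varint 3: bytes[6:7] = 10 -> value 16 (1 byte(s))

Answer: 147955603 1329 16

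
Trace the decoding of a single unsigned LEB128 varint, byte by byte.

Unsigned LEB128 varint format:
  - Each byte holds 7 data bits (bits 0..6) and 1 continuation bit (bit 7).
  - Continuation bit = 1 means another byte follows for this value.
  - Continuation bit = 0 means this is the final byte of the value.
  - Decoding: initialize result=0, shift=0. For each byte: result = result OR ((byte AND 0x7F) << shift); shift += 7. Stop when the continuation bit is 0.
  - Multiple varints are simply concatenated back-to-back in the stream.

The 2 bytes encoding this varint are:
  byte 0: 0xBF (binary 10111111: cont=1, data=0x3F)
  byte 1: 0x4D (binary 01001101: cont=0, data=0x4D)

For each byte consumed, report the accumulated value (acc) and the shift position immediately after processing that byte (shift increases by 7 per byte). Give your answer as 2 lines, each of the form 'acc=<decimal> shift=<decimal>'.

Answer: acc=63 shift=7
acc=9919 shift=14

Derivation:
byte 0=0xBF: payload=0x3F=63, contrib = 63<<0 = 63; acc -> 63, shift -> 7
byte 1=0x4D: payload=0x4D=77, contrib = 77<<7 = 9856; acc -> 9919, shift -> 14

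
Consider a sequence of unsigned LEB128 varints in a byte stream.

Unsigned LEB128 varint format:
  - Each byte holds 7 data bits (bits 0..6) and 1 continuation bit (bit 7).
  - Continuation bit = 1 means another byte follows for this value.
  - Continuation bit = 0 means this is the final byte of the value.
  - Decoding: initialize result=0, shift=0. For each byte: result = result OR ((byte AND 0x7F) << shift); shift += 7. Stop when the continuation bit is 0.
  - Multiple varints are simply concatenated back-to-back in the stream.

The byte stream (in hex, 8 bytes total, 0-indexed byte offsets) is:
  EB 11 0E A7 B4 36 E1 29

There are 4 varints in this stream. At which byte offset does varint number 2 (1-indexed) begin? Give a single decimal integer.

Answer: 2

Derivation:
  byte[0]=0xEB cont=1 payload=0x6B=107: acc |= 107<<0 -> acc=107 shift=7
  byte[1]=0x11 cont=0 payload=0x11=17: acc |= 17<<7 -> acc=2283 shift=14 [end]
Varint 1: bytes[0:2] = EB 11 -> value 2283 (2 byte(s))
  byte[2]=0x0E cont=0 payload=0x0E=14: acc |= 14<<0 -> acc=14 shift=7 [end]
Varint 2: bytes[2:3] = 0E -> value 14 (1 byte(s))
  byte[3]=0xA7 cont=1 payload=0x27=39: acc |= 39<<0 -> acc=39 shift=7
  byte[4]=0xB4 cont=1 payload=0x34=52: acc |= 52<<7 -> acc=6695 shift=14
  byte[5]=0x36 cont=0 payload=0x36=54: acc |= 54<<14 -> acc=891431 shift=21 [end]
Varint 3: bytes[3:6] = A7 B4 36 -> value 891431 (3 byte(s))
  byte[6]=0xE1 cont=1 payload=0x61=97: acc |= 97<<0 -> acc=97 shift=7
  byte[7]=0x29 cont=0 payload=0x29=41: acc |= 41<<7 -> acc=5345 shift=14 [end]
Varint 4: bytes[6:8] = E1 29 -> value 5345 (2 byte(s))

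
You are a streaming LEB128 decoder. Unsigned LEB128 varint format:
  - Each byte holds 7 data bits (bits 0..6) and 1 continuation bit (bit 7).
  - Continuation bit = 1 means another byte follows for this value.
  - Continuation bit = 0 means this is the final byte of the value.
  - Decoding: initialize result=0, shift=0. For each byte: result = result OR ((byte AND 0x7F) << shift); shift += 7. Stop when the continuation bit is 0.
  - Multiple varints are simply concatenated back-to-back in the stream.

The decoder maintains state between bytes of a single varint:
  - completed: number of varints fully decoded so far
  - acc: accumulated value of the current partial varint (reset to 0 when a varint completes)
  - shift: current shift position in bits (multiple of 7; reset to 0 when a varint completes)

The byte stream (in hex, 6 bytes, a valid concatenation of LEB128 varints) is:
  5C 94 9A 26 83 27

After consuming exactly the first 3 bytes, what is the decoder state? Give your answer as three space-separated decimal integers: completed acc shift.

Answer: 1 3348 14

Derivation:
byte[0]=0x5C cont=0 payload=0x5C: varint #1 complete (value=92); reset -> completed=1 acc=0 shift=0
byte[1]=0x94 cont=1 payload=0x14: acc |= 20<<0 -> completed=1 acc=20 shift=7
byte[2]=0x9A cont=1 payload=0x1A: acc |= 26<<7 -> completed=1 acc=3348 shift=14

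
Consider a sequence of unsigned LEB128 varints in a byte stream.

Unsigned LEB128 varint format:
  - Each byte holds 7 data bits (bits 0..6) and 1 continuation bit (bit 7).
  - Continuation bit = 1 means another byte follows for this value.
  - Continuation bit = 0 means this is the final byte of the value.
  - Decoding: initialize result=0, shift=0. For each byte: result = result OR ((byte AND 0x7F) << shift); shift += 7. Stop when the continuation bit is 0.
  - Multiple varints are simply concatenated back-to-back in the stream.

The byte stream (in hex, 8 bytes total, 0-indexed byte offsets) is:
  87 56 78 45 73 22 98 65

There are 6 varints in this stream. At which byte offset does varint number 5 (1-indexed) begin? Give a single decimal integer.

Answer: 5

Derivation:
  byte[0]=0x87 cont=1 payload=0x07=7: acc |= 7<<0 -> acc=7 shift=7
  byte[1]=0x56 cont=0 payload=0x56=86: acc |= 86<<7 -> acc=11015 shift=14 [end]
Varint 1: bytes[0:2] = 87 56 -> value 11015 (2 byte(s))
  byte[2]=0x78 cont=0 payload=0x78=120: acc |= 120<<0 -> acc=120 shift=7 [end]
Varint 2: bytes[2:3] = 78 -> value 120 (1 byte(s))
  byte[3]=0x45 cont=0 payload=0x45=69: acc |= 69<<0 -> acc=69 shift=7 [end]
Varint 3: bytes[3:4] = 45 -> value 69 (1 byte(s))
  byte[4]=0x73 cont=0 payload=0x73=115: acc |= 115<<0 -> acc=115 shift=7 [end]
Varint 4: bytes[4:5] = 73 -> value 115 (1 byte(s))
  byte[5]=0x22 cont=0 payload=0x22=34: acc |= 34<<0 -> acc=34 shift=7 [end]
Varint 5: bytes[5:6] = 22 -> value 34 (1 byte(s))
  byte[6]=0x98 cont=1 payload=0x18=24: acc |= 24<<0 -> acc=24 shift=7
  byte[7]=0x65 cont=0 payload=0x65=101: acc |= 101<<7 -> acc=12952 shift=14 [end]
Varint 6: bytes[6:8] = 98 65 -> value 12952 (2 byte(s))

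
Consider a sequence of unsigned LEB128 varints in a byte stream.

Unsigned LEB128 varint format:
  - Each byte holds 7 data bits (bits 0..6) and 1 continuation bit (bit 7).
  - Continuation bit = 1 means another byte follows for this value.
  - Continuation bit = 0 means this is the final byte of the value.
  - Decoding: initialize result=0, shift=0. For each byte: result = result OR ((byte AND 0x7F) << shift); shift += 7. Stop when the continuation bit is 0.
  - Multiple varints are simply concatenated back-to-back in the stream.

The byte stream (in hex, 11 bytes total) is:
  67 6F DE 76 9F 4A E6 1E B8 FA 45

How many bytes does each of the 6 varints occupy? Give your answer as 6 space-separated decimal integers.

  byte[0]=0x67 cont=0 payload=0x67=103: acc |= 103<<0 -> acc=103 shift=7 [end]
Varint 1: bytes[0:1] = 67 -> value 103 (1 byte(s))
  byte[1]=0x6F cont=0 payload=0x6F=111: acc |= 111<<0 -> acc=111 shift=7 [end]
Varint 2: bytes[1:2] = 6F -> value 111 (1 byte(s))
  byte[2]=0xDE cont=1 payload=0x5E=94: acc |= 94<<0 -> acc=94 shift=7
  byte[3]=0x76 cont=0 payload=0x76=118: acc |= 118<<7 -> acc=15198 shift=14 [end]
Varint 3: bytes[2:4] = DE 76 -> value 15198 (2 byte(s))
  byte[4]=0x9F cont=1 payload=0x1F=31: acc |= 31<<0 -> acc=31 shift=7
  byte[5]=0x4A cont=0 payload=0x4A=74: acc |= 74<<7 -> acc=9503 shift=14 [end]
Varint 4: bytes[4:6] = 9F 4A -> value 9503 (2 byte(s))
  byte[6]=0xE6 cont=1 payload=0x66=102: acc |= 102<<0 -> acc=102 shift=7
  byte[7]=0x1E cont=0 payload=0x1E=30: acc |= 30<<7 -> acc=3942 shift=14 [end]
Varint 5: bytes[6:8] = E6 1E -> value 3942 (2 byte(s))
  byte[8]=0xB8 cont=1 payload=0x38=56: acc |= 56<<0 -> acc=56 shift=7
  byte[9]=0xFA cont=1 payload=0x7A=122: acc |= 122<<7 -> acc=15672 shift=14
  byte[10]=0x45 cont=0 payload=0x45=69: acc |= 69<<14 -> acc=1146168 shift=21 [end]
Varint 6: bytes[8:11] = B8 FA 45 -> value 1146168 (3 byte(s))

Answer: 1 1 2 2 2 3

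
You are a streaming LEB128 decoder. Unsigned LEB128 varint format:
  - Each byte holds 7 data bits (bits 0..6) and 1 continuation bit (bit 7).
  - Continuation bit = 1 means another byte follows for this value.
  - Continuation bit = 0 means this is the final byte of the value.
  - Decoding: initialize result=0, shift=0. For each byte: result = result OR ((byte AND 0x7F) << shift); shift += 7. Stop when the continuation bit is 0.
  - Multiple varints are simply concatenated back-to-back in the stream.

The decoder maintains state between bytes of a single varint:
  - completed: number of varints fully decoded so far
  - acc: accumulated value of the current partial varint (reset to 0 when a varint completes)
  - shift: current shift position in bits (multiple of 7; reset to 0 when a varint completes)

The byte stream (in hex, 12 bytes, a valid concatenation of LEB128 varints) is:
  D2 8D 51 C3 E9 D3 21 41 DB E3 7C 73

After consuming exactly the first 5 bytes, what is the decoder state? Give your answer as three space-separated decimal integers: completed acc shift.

byte[0]=0xD2 cont=1 payload=0x52: acc |= 82<<0 -> completed=0 acc=82 shift=7
byte[1]=0x8D cont=1 payload=0x0D: acc |= 13<<7 -> completed=0 acc=1746 shift=14
byte[2]=0x51 cont=0 payload=0x51: varint #1 complete (value=1328850); reset -> completed=1 acc=0 shift=0
byte[3]=0xC3 cont=1 payload=0x43: acc |= 67<<0 -> completed=1 acc=67 shift=7
byte[4]=0xE9 cont=1 payload=0x69: acc |= 105<<7 -> completed=1 acc=13507 shift=14

Answer: 1 13507 14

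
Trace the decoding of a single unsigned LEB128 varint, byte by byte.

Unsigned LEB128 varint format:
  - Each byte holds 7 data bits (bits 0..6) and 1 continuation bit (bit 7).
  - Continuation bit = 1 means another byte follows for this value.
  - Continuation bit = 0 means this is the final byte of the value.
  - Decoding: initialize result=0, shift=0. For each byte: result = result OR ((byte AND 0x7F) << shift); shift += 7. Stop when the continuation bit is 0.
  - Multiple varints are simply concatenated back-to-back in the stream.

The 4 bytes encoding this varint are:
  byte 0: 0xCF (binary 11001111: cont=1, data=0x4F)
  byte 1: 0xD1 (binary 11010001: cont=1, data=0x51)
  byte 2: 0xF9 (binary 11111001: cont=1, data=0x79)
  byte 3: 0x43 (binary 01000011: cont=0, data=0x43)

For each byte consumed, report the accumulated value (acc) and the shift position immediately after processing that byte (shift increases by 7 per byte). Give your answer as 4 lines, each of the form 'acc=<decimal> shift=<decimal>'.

byte 0=0xCF: payload=0x4F=79, contrib = 79<<0 = 79; acc -> 79, shift -> 7
byte 1=0xD1: payload=0x51=81, contrib = 81<<7 = 10368; acc -> 10447, shift -> 14
byte 2=0xF9: payload=0x79=121, contrib = 121<<14 = 1982464; acc -> 1992911, shift -> 21
byte 3=0x43: payload=0x43=67, contrib = 67<<21 = 140509184; acc -> 142502095, shift -> 28

Answer: acc=79 shift=7
acc=10447 shift=14
acc=1992911 shift=21
acc=142502095 shift=28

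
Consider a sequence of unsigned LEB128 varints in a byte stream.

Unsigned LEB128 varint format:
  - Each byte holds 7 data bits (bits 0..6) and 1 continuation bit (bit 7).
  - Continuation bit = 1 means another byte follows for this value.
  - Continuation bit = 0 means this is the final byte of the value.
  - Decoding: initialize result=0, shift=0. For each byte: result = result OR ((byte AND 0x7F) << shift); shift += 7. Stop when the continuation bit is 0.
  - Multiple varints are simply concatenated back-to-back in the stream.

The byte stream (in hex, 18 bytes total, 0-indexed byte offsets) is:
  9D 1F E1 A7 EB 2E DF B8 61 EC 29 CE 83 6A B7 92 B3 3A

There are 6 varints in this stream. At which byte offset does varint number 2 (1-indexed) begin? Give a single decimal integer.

Answer: 2

Derivation:
  byte[0]=0x9D cont=1 payload=0x1D=29: acc |= 29<<0 -> acc=29 shift=7
  byte[1]=0x1F cont=0 payload=0x1F=31: acc |= 31<<7 -> acc=3997 shift=14 [end]
Varint 1: bytes[0:2] = 9D 1F -> value 3997 (2 byte(s))
  byte[2]=0xE1 cont=1 payload=0x61=97: acc |= 97<<0 -> acc=97 shift=7
  byte[3]=0xA7 cont=1 payload=0x27=39: acc |= 39<<7 -> acc=5089 shift=14
  byte[4]=0xEB cont=1 payload=0x6B=107: acc |= 107<<14 -> acc=1758177 shift=21
  byte[5]=0x2E cont=0 payload=0x2E=46: acc |= 46<<21 -> acc=98227169 shift=28 [end]
Varint 2: bytes[2:6] = E1 A7 EB 2E -> value 98227169 (4 byte(s))
  byte[6]=0xDF cont=1 payload=0x5F=95: acc |= 95<<0 -> acc=95 shift=7
  byte[7]=0xB8 cont=1 payload=0x38=56: acc |= 56<<7 -> acc=7263 shift=14
  byte[8]=0x61 cont=0 payload=0x61=97: acc |= 97<<14 -> acc=1596511 shift=21 [end]
Varint 3: bytes[6:9] = DF B8 61 -> value 1596511 (3 byte(s))
  byte[9]=0xEC cont=1 payload=0x6C=108: acc |= 108<<0 -> acc=108 shift=7
  byte[10]=0x29 cont=0 payload=0x29=41: acc |= 41<<7 -> acc=5356 shift=14 [end]
Varint 4: bytes[9:11] = EC 29 -> value 5356 (2 byte(s))
  byte[11]=0xCE cont=1 payload=0x4E=78: acc |= 78<<0 -> acc=78 shift=7
  byte[12]=0x83 cont=1 payload=0x03=3: acc |= 3<<7 -> acc=462 shift=14
  byte[13]=0x6A cont=0 payload=0x6A=106: acc |= 106<<14 -> acc=1737166 shift=21 [end]
Varint 5: bytes[11:14] = CE 83 6A -> value 1737166 (3 byte(s))
  byte[14]=0xB7 cont=1 payload=0x37=55: acc |= 55<<0 -> acc=55 shift=7
  byte[15]=0x92 cont=1 payload=0x12=18: acc |= 18<<7 -> acc=2359 shift=14
  byte[16]=0xB3 cont=1 payload=0x33=51: acc |= 51<<14 -> acc=837943 shift=21
  byte[17]=0x3A cont=0 payload=0x3A=58: acc |= 58<<21 -> acc=122472759 shift=28 [end]
Varint 6: bytes[14:18] = B7 92 B3 3A -> value 122472759 (4 byte(s))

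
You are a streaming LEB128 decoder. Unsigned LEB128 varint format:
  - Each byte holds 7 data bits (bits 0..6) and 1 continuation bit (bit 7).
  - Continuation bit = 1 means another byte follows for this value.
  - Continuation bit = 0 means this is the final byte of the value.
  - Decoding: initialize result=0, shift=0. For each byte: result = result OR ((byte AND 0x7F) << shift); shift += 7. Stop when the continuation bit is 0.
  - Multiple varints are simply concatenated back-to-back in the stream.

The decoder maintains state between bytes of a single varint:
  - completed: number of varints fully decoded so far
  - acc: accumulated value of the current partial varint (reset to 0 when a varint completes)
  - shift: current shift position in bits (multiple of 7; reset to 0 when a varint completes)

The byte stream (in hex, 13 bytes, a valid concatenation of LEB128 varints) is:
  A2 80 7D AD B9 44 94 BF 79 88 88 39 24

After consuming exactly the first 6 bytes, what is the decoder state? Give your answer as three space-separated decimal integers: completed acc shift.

Answer: 2 0 0

Derivation:
byte[0]=0xA2 cont=1 payload=0x22: acc |= 34<<0 -> completed=0 acc=34 shift=7
byte[1]=0x80 cont=1 payload=0x00: acc |= 0<<7 -> completed=0 acc=34 shift=14
byte[2]=0x7D cont=0 payload=0x7D: varint #1 complete (value=2048034); reset -> completed=1 acc=0 shift=0
byte[3]=0xAD cont=1 payload=0x2D: acc |= 45<<0 -> completed=1 acc=45 shift=7
byte[4]=0xB9 cont=1 payload=0x39: acc |= 57<<7 -> completed=1 acc=7341 shift=14
byte[5]=0x44 cont=0 payload=0x44: varint #2 complete (value=1121453); reset -> completed=2 acc=0 shift=0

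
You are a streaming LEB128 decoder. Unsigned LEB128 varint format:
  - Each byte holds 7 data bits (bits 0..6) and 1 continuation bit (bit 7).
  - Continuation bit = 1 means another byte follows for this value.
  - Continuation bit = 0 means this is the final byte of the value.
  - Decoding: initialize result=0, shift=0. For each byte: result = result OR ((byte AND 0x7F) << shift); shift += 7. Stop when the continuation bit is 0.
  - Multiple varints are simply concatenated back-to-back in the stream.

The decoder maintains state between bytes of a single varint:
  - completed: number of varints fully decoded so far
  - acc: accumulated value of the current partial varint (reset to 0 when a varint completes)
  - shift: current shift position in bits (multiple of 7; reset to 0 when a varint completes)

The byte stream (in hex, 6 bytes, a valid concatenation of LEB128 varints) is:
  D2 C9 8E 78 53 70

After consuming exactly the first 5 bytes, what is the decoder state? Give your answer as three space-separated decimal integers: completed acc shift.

byte[0]=0xD2 cont=1 payload=0x52: acc |= 82<<0 -> completed=0 acc=82 shift=7
byte[1]=0xC9 cont=1 payload=0x49: acc |= 73<<7 -> completed=0 acc=9426 shift=14
byte[2]=0x8E cont=1 payload=0x0E: acc |= 14<<14 -> completed=0 acc=238802 shift=21
byte[3]=0x78 cont=0 payload=0x78: varint #1 complete (value=251897042); reset -> completed=1 acc=0 shift=0
byte[4]=0x53 cont=0 payload=0x53: varint #2 complete (value=83); reset -> completed=2 acc=0 shift=0

Answer: 2 0 0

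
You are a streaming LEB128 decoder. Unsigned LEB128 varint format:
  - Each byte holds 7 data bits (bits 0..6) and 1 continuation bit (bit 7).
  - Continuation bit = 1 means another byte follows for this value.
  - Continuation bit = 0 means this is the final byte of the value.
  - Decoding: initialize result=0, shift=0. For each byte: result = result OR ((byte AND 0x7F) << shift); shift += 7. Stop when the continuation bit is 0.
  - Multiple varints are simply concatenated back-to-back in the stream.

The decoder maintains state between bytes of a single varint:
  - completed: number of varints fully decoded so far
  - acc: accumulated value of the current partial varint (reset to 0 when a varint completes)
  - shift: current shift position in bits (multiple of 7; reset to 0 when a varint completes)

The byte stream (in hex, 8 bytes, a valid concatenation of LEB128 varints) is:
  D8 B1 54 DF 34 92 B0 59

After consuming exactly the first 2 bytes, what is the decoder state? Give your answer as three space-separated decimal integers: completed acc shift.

byte[0]=0xD8 cont=1 payload=0x58: acc |= 88<<0 -> completed=0 acc=88 shift=7
byte[1]=0xB1 cont=1 payload=0x31: acc |= 49<<7 -> completed=0 acc=6360 shift=14

Answer: 0 6360 14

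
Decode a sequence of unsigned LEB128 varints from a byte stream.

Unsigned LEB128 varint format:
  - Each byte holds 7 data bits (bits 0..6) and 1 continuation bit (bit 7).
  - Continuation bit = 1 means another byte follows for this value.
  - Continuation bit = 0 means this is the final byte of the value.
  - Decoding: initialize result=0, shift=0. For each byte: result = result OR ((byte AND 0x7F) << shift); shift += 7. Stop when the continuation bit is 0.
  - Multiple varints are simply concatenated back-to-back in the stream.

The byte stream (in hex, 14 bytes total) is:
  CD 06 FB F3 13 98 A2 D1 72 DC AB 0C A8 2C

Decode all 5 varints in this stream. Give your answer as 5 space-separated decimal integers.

  byte[0]=0xCD cont=1 payload=0x4D=77: acc |= 77<<0 -> acc=77 shift=7
  byte[1]=0x06 cont=0 payload=0x06=6: acc |= 6<<7 -> acc=845 shift=14 [end]
Varint 1: bytes[0:2] = CD 06 -> value 845 (2 byte(s))
  byte[2]=0xFB cont=1 payload=0x7B=123: acc |= 123<<0 -> acc=123 shift=7
  byte[3]=0xF3 cont=1 payload=0x73=115: acc |= 115<<7 -> acc=14843 shift=14
  byte[4]=0x13 cont=0 payload=0x13=19: acc |= 19<<14 -> acc=326139 shift=21 [end]
Varint 2: bytes[2:5] = FB F3 13 -> value 326139 (3 byte(s))
  byte[5]=0x98 cont=1 payload=0x18=24: acc |= 24<<0 -> acc=24 shift=7
  byte[6]=0xA2 cont=1 payload=0x22=34: acc |= 34<<7 -> acc=4376 shift=14
  byte[7]=0xD1 cont=1 payload=0x51=81: acc |= 81<<14 -> acc=1331480 shift=21
  byte[8]=0x72 cont=0 payload=0x72=114: acc |= 114<<21 -> acc=240406808 shift=28 [end]
Varint 3: bytes[5:9] = 98 A2 D1 72 -> value 240406808 (4 byte(s))
  byte[9]=0xDC cont=1 payload=0x5C=92: acc |= 92<<0 -> acc=92 shift=7
  byte[10]=0xAB cont=1 payload=0x2B=43: acc |= 43<<7 -> acc=5596 shift=14
  byte[11]=0x0C cont=0 payload=0x0C=12: acc |= 12<<14 -> acc=202204 shift=21 [end]
Varint 4: bytes[9:12] = DC AB 0C -> value 202204 (3 byte(s))
  byte[12]=0xA8 cont=1 payload=0x28=40: acc |= 40<<0 -> acc=40 shift=7
  byte[13]=0x2C cont=0 payload=0x2C=44: acc |= 44<<7 -> acc=5672 shift=14 [end]
Varint 5: bytes[12:14] = A8 2C -> value 5672 (2 byte(s))

Answer: 845 326139 240406808 202204 5672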